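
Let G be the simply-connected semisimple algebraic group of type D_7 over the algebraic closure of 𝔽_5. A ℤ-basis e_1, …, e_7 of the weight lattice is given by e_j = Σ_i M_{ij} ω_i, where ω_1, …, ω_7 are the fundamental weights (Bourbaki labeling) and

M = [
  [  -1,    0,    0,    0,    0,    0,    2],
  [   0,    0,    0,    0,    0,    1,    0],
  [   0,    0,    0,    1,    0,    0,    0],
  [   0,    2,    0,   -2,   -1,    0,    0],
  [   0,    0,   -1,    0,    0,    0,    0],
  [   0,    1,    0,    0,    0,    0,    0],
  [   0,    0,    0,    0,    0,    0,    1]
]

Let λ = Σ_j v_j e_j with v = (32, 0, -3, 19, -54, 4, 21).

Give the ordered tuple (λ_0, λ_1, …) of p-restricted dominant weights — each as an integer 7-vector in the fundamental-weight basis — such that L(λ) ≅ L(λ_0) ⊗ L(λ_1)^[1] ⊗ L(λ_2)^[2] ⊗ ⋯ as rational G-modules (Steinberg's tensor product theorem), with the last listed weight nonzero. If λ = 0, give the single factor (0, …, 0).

Converting to the ω-basis (c_i = row i of M dotted with v = (32, 0, -3, 19, -54, 4, 21)):
  c_1 = (-1)·(32) + (0)·(0) + (0)·(-3) + (0)·(19) + (0)·(-54) + (0)·(4) + (2)·(21) = 10
  c_2 = (0)·(32) + (0)·(0) + (0)·(-3) + (0)·(19) + (0)·(-54) + (1)·(4) + (0)·(21) = 4
  c_3 = (0)·(32) + (0)·(0) + (0)·(-3) + (1)·(19) + (0)·(-54) + (0)·(4) + (0)·(21) = 19
  c_4 = (0)·(32) + (2)·(0) + (0)·(-3) + (-2)·(19) + (-1)·(-54) + (0)·(4) + (0)·(21) = 16
  c_5 = (0)·(32) + (0)·(0) + (-1)·(-3) + (0)·(19) + (0)·(-54) + (0)·(4) + (0)·(21) = 3
  c_6 = (0)·(32) + (1)·(0) + (0)·(-3) + (0)·(19) + (0)·(-54) + (0)·(4) + (0)·(21) = 0
  c_7 = (0)·(32) + (0)·(0) + (0)·(-3) + (0)·(19) + (0)·(-54) + (0)·(4) + (1)·(21) = 21
Expand coordinatewise in base 5:
  c_1 = 10 = 0·5^0 + 2·5^1
  c_2 = 4 = 4·5^0
  c_3 = 19 = 4·5^0 + 3·5^1
  c_4 = 16 = 1·5^0 + 3·5^1
  c_5 = 3 = 3·5^0
  c_6 = 0
  c_7 = 21 = 1·5^0 + 4·5^1
Factor λ_0 = (0, 4, 4, 1, 3, 0, 1)
Factor λ_1 = (2, 0, 3, 3, 0, 0, 4)

((0, 4, 4, 1, 3, 0, 1), (2, 0, 3, 3, 0, 0, 4))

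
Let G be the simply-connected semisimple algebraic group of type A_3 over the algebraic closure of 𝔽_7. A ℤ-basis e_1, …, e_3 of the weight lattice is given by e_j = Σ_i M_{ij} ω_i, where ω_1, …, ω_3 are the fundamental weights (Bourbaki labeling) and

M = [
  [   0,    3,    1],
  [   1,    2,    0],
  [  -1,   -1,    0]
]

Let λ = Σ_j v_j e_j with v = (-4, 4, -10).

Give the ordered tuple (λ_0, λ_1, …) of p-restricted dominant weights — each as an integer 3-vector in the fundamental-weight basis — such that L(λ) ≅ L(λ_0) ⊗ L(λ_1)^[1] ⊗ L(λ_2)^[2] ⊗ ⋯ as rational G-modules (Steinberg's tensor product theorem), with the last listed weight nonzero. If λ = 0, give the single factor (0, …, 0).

((2, 4, 0),)

In the fundamental-weight basis, λ has coordinates c = M·v (v = (-4, 4, -10)):
  c_1 = (0)·(-4) + 3·4 + (1)·(-10) = 2
  c_2 = (1)·(-4) + 2·4 + (0)·(-10) = 4
  c_3 = (-1)·(-4) + (-1)·(4) + (0)·(-10) = 0
Base-7 expansion of each c_i:
  c_1 = 2 = 2·7^0
  c_2 = 4 = 4·7^0
  c_3 = 0
p-restricted factor λ_0 = (2, 4, 0)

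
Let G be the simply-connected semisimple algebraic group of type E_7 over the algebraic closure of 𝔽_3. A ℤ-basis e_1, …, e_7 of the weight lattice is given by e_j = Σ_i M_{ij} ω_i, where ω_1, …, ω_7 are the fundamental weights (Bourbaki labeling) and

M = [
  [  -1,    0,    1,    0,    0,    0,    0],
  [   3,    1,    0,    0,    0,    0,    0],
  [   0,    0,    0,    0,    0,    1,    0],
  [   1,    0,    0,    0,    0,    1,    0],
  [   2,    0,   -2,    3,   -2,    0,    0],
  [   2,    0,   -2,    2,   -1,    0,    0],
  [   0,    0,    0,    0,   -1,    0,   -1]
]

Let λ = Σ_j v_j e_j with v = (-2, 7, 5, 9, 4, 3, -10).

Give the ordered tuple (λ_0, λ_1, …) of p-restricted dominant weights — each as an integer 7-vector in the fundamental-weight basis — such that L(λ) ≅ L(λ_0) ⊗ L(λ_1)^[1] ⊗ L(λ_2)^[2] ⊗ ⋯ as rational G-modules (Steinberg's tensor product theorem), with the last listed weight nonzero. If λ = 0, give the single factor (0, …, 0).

((1, 1, 0, 1, 2, 0, 0), (2, 0, 1, 0, 1, 0, 2))

ω-coordinates c = M·v, v = (-2, 7, 5, 9, 4, 3, -10):
  c_1 = (-1)·(-2) + (0)·(7) + (1)·(5) + (0)·(9) + (0)·(4) + (0)·(3) + (0)·(-10) = 7
  c_2 = (3)·(-2) + (1)·(7) + (0)·(5) + (0)·(9) + (0)·(4) + (0)·(3) + (0)·(-10) = 1
  c_3 = (0)·(-2) + (0)·(7) + (0)·(5) + (0)·(9) + (0)·(4) + (1)·(3) + (0)·(-10) = 3
  c_4 = (1)·(-2) + (0)·(7) + (0)·(5) + (0)·(9) + (0)·(4) + (1)·(3) + (0)·(-10) = 1
  c_5 = (2)·(-2) + (0)·(7) + (-2)·(5) + (3)·(9) + (-2)·(4) + (0)·(3) + (0)·(-10) = 5
  c_6 = (2)·(-2) + (0)·(7) + (-2)·(5) + (2)·(9) + (-1)·(4) + (0)·(3) + (0)·(-10) = 0
  c_7 = (0)·(-2) + (0)·(7) + (0)·(5) + (0)·(9) + (-1)·(4) + (0)·(3) + (-1)·(-10) = 6
Writing each c_i in base p = 3:
  c_1 = 7 = 1·3^0 + 2·3^1
  c_2 = 1 = 1·3^0
  c_3 = 3 = 0·3^0 + 1·3^1
  c_4 = 1 = 1·3^0
  c_5 = 5 = 2·3^0 + 1·3^1
  c_6 = 0
  c_7 = 6 = 0·3^0 + 2·3^1
λ_0 = (1, 1, 0, 1, 2, 0, 0)
λ_1 = (2, 0, 1, 0, 1, 0, 2)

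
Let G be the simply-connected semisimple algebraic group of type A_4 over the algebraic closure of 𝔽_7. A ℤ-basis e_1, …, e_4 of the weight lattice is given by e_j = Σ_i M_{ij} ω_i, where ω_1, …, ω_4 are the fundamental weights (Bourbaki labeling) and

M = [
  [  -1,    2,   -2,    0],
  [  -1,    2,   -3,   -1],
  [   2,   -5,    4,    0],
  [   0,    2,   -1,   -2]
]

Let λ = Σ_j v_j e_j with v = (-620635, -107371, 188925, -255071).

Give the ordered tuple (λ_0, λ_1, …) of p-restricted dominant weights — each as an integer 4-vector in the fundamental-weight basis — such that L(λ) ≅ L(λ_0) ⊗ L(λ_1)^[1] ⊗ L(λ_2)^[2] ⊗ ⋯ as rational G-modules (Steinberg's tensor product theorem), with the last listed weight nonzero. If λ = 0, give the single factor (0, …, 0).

In the fundamental-weight basis, λ has coordinates c = M·v (v = (-620635, -107371, 188925, -255071)):
  c_1 = (-1)·(-620635) + (2)·(-107371) + (-2)·(188925) + (0)·(-255071) = 28043
  c_2 = (-1)·(-620635) + (2)·(-107371) + (-3)·(188925) + (-1)·(-255071) = 94189
  c_3 = (2)·(-620635) + (-5)·(-107371) + 4·188925 + (0)·(-255071) = 51285
  c_4 = (0)·(-620635) + (2)·(-107371) + (-1)·(188925) + (-2)·(-255071) = 106475
Base-7 expansion of each c_i:
  c_1 = 28043 = 1·7^0 + 2·7^1 + 5·7^2 + 4·7^3 + 4·7^4 + 1·7^5
  c_2 = 94189 = 4·7^0 + 1·7^1 + 4·7^2 + 1·7^3 + 4·7^4 + 5·7^5
  c_3 = 51285 = 3·7^0 + 4·7^1 + 3·7^2 + 2·7^3 + 0·7^4 + 3·7^5
  c_4 = 106475 = 5·7^0 + 6·7^1 + 2·7^2 + 2·7^3 + 2·7^4 + 6·7^5
λ_0 = (1, 4, 3, 5)
λ_1 = (2, 1, 4, 6)
λ_2 = (5, 4, 3, 2)
λ_3 = (4, 1, 2, 2)
λ_4 = (4, 4, 0, 2)
λ_5 = (1, 5, 3, 6)

((1, 4, 3, 5), (2, 1, 4, 6), (5, 4, 3, 2), (4, 1, 2, 2), (4, 4, 0, 2), (1, 5, 3, 6))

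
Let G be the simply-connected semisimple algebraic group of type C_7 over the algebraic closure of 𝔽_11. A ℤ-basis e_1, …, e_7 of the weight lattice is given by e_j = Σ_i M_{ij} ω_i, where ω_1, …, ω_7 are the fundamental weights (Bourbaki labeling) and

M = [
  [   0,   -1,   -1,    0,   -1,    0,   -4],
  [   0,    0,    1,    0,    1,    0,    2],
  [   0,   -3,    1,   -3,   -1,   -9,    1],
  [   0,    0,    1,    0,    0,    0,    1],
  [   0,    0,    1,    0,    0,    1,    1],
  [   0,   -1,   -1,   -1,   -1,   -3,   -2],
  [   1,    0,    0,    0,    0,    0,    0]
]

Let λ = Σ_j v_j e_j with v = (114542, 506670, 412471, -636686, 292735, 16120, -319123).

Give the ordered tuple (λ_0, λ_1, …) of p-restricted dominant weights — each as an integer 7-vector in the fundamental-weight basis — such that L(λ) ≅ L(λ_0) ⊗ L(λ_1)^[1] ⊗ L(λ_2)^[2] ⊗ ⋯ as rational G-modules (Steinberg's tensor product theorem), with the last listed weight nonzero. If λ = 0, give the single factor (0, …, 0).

Compute c_i = Σ_j M_{ij} v_j with v = (114542, 506670, 412471, -636686, 292735, 16120, -319123):
  c_1 = (0)·(114542) + (-1)·(506670) + (-1)·(412471) + (0)·(-636686) + (-1)·(292735) + (0)·(16120) + (-4)·(-319123) = 64616
  c_2 = (0)·(114542) + (0)·(506670) + (1)·(412471) + (0)·(-636686) + (1)·(292735) + (0)·(16120) + (2)·(-319123) = 66960
  c_3 = (0)·(114542) + (-3)·(506670) + (1)·(412471) + (-3)·(-636686) + (-1)·(292735) + (-9)·(16120) + (1)·(-319123) = 45581
  c_4 = (0)·(114542) + (0)·(506670) + (1)·(412471) + (0)·(-636686) + (0)·(292735) + (0)·(16120) + (1)·(-319123) = 93348
  c_5 = (0)·(114542) + (0)·(506670) + (1)·(412471) + (0)·(-636686) + (0)·(292735) + (1)·(16120) + (1)·(-319123) = 109468
  c_6 = (0)·(114542) + (-1)·(506670) + (-1)·(412471) + (-1)·(-636686) + (-1)·(292735) + (-3)·(16120) + (-2)·(-319123) = 14696
  c_7 = (1)·(114542) + (0)·(506670) + (0)·(412471) + (0)·(-636686) + (0)·(292735) + (0)·(16120) + (0)·(-319123) = 114542
Writing each c_i in base p = 11:
  c_1 = 64616 = 2·11^0 + 0·11^1 + 6·11^2 + 4·11^3 + 4·11^4
  c_2 = 66960 = 3·11^0 + 4·11^1 + 3·11^2 + 6·11^3 + 4·11^4
  c_3 = 45581 = 8·11^0 + 7·11^1 + 2·11^2 + 1·11^3 + 3·11^4
  c_4 = 93348 = 2·11^0 + 5·11^1 + 1·11^2 + 4·11^3 + 6·11^4
  c_5 = 109468 = 7·11^0 + 7·11^1 + 2·11^2 + 5·11^3 + 7·11^4
  c_6 = 14696 = 0·11^0 + 5·11^1 + 0·11^2 + 0·11^3 + 1·11^4
  c_7 = 114542 = 10·11^0 + 6·11^1 + 0·11^2 + 9·11^3 + 7·11^4
Factor λ_0 = (2, 3, 8, 2, 7, 0, 10)
Factor λ_1 = (0, 4, 7, 5, 7, 5, 6)
Factor λ_2 = (6, 3, 2, 1, 2, 0, 0)
Factor λ_3 = (4, 6, 1, 4, 5, 0, 9)
Factor λ_4 = (4, 4, 3, 6, 7, 1, 7)

((2, 3, 8, 2, 7, 0, 10), (0, 4, 7, 5, 7, 5, 6), (6, 3, 2, 1, 2, 0, 0), (4, 6, 1, 4, 5, 0, 9), (4, 4, 3, 6, 7, 1, 7))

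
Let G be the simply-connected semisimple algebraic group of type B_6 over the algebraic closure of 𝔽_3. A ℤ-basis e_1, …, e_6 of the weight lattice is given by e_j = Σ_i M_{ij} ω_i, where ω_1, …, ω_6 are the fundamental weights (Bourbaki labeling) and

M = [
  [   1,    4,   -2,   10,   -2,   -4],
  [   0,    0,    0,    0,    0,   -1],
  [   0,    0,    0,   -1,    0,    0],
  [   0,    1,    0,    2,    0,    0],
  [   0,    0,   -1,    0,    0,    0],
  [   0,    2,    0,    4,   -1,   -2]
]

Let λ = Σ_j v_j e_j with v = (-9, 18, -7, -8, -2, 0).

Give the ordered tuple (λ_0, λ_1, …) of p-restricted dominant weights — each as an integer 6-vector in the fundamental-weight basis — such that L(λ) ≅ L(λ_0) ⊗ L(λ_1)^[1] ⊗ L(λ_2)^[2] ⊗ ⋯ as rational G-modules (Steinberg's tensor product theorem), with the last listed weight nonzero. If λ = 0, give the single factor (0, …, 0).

((1, 0, 2, 2, 1, 0), (0, 0, 2, 0, 2, 2))

Change of basis e → ω: c = M·v where v = (-9, 18, -7, -8, -2, 0):
  c_1 = (1)·(-9) + (4)·(18) + (-2)·(-7) + (10)·(-8) + (-2)·(-2) + (-4)·(0) = 1
  c_2 = (0)·(-9) + (0)·(18) + (0)·(-7) + (0)·(-8) + (0)·(-2) + (-1)·(0) = 0
  c_3 = (0)·(-9) + (0)·(18) + (0)·(-7) + (-1)·(-8) + (0)·(-2) + (0)·(0) = 8
  c_4 = (0)·(-9) + (1)·(18) + (0)·(-7) + (2)·(-8) + (0)·(-2) + (0)·(0) = 2
  c_5 = (0)·(-9) + (0)·(18) + (-1)·(-7) + (0)·(-8) + (0)·(-2) + (0)·(0) = 7
  c_6 = (0)·(-9) + (2)·(18) + (0)·(-7) + (4)·(-8) + (-1)·(-2) + (-2)·(0) = 6
Base-3 expansion of each c_i:
  c_1 = 1 = 1·3^0
  c_2 = 0
  c_3 = 8 = 2·3^0 + 2·3^1
  c_4 = 2 = 2·3^0
  c_5 = 7 = 1·3^0 + 2·3^1
  c_6 = 6 = 0·3^0 + 2·3^1
Factor λ_0 = (1, 0, 2, 2, 1, 0)
Factor λ_1 = (0, 0, 2, 0, 2, 2)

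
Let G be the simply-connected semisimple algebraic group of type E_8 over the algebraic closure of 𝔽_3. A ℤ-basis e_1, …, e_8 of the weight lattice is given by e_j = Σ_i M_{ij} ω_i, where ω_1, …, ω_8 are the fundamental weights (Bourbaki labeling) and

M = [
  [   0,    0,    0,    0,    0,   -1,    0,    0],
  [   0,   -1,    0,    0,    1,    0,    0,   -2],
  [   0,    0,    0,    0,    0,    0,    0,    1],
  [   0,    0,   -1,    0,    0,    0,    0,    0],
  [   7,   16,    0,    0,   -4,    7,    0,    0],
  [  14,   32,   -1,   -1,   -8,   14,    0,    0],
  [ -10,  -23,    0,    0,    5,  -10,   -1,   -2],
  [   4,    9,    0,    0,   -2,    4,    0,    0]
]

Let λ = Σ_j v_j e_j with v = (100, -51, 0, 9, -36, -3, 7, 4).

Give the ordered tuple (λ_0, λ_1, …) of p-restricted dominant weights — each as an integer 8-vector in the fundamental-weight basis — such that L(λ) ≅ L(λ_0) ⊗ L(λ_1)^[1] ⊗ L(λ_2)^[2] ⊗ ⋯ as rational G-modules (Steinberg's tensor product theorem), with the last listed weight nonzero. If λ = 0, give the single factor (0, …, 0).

((0, 1, 1, 0, 1, 2, 2, 1), (1, 2, 1, 0, 2, 1, 2, 0))

ω-coordinates c = M·v, v = (100, -51, 0, 9, -36, -3, 7, 4):
  c_1 = 0·100 + (0)·(-51) + 0·0 + 0·9 + (0)·(-36) + (-1)·(-3) + 0·7 + 0·4 = 3
  c_2 = 0·100 + (-1)·(-51) + 0·0 + 0·9 + (1)·(-36) + (0)·(-3) + 0·7 + (-2)·(4) = 7
  c_3 = 0·100 + (0)·(-51) + 0·0 + 0·9 + (0)·(-36) + (0)·(-3) + 0·7 + 1·4 = 4
  c_4 = 0·100 + (0)·(-51) + (-1)·(0) + 0·9 + (0)·(-36) + (0)·(-3) + 0·7 + 0·4 = 0
  c_5 = 7·100 + (16)·(-51) + 0·0 + 0·9 + (-4)·(-36) + (7)·(-3) + 0·7 + 0·4 = 7
  c_6 = 14·100 + (32)·(-51) + (-1)·(0) + (-1)·(9) + (-8)·(-36) + (14)·(-3) + 0·7 + 0·4 = 5
  c_7 = (-10)·(100) + (-23)·(-51) + 0·0 + 0·9 + (5)·(-36) + (-10)·(-3) + (-1)·(7) + (-2)·(4) = 8
  c_8 = 4·100 + (9)·(-51) + 0·0 + 0·9 + (-2)·(-36) + (4)·(-3) + 0·7 + 0·4 = 1
Expand coordinatewise in base 3:
  c_1 = 3 = 0·3^0 + 1·3^1
  c_2 = 7 = 1·3^0 + 2·3^1
  c_3 = 4 = 1·3^0 + 1·3^1
  c_4 = 0
  c_5 = 7 = 1·3^0 + 2·3^1
  c_6 = 5 = 2·3^0 + 1·3^1
  c_7 = 8 = 2·3^0 + 2·3^1
  c_8 = 1 = 1·3^0
Factor λ_0 = (0, 1, 1, 0, 1, 2, 2, 1)
Factor λ_1 = (1, 2, 1, 0, 2, 1, 2, 0)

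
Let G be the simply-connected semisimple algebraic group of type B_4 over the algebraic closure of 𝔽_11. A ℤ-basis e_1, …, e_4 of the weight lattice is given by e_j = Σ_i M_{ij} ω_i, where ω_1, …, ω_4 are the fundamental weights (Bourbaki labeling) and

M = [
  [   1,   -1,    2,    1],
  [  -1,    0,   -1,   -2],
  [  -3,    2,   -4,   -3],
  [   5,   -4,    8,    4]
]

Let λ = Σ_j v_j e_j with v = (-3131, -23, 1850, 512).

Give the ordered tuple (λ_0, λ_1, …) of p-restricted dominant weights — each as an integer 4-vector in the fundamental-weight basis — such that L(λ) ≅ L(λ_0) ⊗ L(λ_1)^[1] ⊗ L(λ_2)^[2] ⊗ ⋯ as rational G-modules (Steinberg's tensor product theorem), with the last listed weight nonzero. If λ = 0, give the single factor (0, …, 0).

((4, 4, 4, 9), (1, 1, 4, 6), (9, 2, 3, 10))

ω-coordinates c = M·v, v = (-3131, -23, 1850, 512):
  c_1 = 1*-3131 + -1*-23 + 2*1850 + 1*512 = 1104
  c_2 = -1*-3131 + 0*-23 + -1*1850 + -2*512 = 257
  c_3 = -3*-3131 + 2*-23 + -4*1850 + -3*512 = 411
  c_4 = 5*-3131 + -4*-23 + 8*1850 + 4*512 = 1285
p = 11; digits c_i = Σ_j d_{ij}·11^j, 0 ≤ d_{ij} < 11:
  c_1 = 1104 = 4·11^0 + 1·11^1 + 9·11^2
  c_2 = 257 = 4·11^0 + 1·11^1 + 2·11^2
  c_3 = 411 = 4·11^0 + 4·11^1 + 3·11^2
  c_4 = 1285 = 9·11^0 + 6·11^1 + 10·11^2
p-restricted factor λ_0 = (4, 4, 4, 9)
p-restricted factor λ_1 = (1, 1, 4, 6)
p-restricted factor λ_2 = (9, 2, 3, 10)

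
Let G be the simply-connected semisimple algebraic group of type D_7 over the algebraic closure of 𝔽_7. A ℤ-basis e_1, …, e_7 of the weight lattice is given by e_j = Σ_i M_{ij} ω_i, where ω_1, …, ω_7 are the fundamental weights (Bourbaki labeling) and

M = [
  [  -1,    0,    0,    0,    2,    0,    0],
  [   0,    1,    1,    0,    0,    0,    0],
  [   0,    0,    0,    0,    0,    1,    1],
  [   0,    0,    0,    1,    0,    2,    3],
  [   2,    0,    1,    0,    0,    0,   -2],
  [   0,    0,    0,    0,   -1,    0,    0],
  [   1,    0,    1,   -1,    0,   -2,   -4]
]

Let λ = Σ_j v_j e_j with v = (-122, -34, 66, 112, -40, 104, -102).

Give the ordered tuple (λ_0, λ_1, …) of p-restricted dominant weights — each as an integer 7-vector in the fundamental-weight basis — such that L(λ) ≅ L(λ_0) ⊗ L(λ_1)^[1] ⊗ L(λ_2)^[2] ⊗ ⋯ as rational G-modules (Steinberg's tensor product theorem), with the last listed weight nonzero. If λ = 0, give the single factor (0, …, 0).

((0, 4, 2, 0, 5, 5, 4), (6, 4, 0, 2, 3, 5, 4))

Compute c_i = Σ_j M_{ij} v_j with v = (-122, -34, 66, 112, -40, 104, -102):
  c_1 = (-1)·(-122) + (0)·(-34) + 0·66 + 0·112 + (2)·(-40) + 0·104 + (0)·(-102) = 42
  c_2 = (0)·(-122) + (1)·(-34) + 1·66 + 0·112 + (0)·(-40) + 0·104 + (0)·(-102) = 32
  c_3 = (0)·(-122) + (0)·(-34) + 0·66 + 0·112 + (0)·(-40) + 1·104 + (1)·(-102) = 2
  c_4 = (0)·(-122) + (0)·(-34) + 0·66 + 1·112 + (0)·(-40) + 2·104 + (3)·(-102) = 14
  c_5 = (2)·(-122) + (0)·(-34) + 1·66 + 0·112 + (0)·(-40) + 0·104 + (-2)·(-102) = 26
  c_6 = (0)·(-122) + (0)·(-34) + 0·66 + 0·112 + (-1)·(-40) + 0·104 + (0)·(-102) = 40
  c_7 = (1)·(-122) + (0)·(-34) + 1·66 + (-1)·(112) + (0)·(-40) + (-2)·(104) + (-4)·(-102) = 32
p = 7; digits c_i = Σ_j d_{ij}·7^j, 0 ≤ d_{ij} < 7:
  c_1 = 42 = 0·7^0 + 6·7^1
  c_2 = 32 = 4·7^0 + 4·7^1
  c_3 = 2 = 2·7^0
  c_4 = 14 = 0·7^0 + 2·7^1
  c_5 = 26 = 5·7^0 + 3·7^1
  c_6 = 40 = 5·7^0 + 5·7^1
  c_7 = 32 = 4·7^0 + 4·7^1
λ_0 = (0, 4, 2, 0, 5, 5, 4)
λ_1 = (6, 4, 0, 2, 3, 5, 4)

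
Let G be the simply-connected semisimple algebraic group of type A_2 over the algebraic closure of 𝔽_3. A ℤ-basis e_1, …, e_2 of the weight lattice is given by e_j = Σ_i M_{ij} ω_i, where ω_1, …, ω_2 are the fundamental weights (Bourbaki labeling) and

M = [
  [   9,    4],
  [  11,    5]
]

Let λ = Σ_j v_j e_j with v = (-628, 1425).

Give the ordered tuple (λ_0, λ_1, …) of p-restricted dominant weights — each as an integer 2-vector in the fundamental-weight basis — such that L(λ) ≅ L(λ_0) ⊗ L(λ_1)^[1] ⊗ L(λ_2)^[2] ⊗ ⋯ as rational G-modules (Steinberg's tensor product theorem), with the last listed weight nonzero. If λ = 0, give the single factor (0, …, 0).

((0, 1), (1, 0), (2, 0), (1, 2), (0, 2))

In the fundamental-weight basis, λ has coordinates c = M·v (v = (-628, 1425)):
  c_1 = 9*-628 + 4*1425 = 48
  c_2 = 11*-628 + 5*1425 = 217
Writing each c_i in base p = 3:
  c_1 = 48 = 0·3^0 + 1·3^1 + 2·3^2 + 1·3^3
  c_2 = 217 = 1·3^0 + 0·3^1 + 0·3^2 + 2·3^3 + 2·3^4
p-restricted factor λ_0 = (0, 1)
p-restricted factor λ_1 = (1, 0)
p-restricted factor λ_2 = (2, 0)
p-restricted factor λ_3 = (1, 2)
p-restricted factor λ_4 = (0, 2)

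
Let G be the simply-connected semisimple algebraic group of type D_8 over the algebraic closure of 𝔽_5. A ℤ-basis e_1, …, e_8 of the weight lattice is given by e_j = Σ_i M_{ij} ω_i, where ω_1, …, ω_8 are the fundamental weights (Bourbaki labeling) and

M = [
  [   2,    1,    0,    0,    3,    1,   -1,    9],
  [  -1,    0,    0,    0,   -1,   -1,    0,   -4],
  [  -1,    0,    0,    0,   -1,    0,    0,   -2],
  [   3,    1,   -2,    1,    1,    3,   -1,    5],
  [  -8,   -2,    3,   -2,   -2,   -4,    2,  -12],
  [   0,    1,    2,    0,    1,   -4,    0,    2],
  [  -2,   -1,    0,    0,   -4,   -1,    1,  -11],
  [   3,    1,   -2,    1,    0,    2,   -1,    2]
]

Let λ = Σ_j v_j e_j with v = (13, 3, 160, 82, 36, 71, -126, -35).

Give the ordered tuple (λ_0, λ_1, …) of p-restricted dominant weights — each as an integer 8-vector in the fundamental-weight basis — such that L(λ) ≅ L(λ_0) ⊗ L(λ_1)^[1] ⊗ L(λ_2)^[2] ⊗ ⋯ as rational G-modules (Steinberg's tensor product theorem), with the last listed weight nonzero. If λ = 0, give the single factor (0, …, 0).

((4, 0, 1, 4, 3, 0, 0, 2), (3, 4, 4, 0, 3, 1, 3, 0))

Change of basis e → ω: c = M·v where v = (13, 3, 160, 82, 36, 71, -126, -35):
  c_1 = 2·13 + 1·3 + 0·160 + 0·82 + 3·36 + 1·71 + (-1)·(-126) + (9)·(-35) = 19
  c_2 = (-1)·(13) + 0·3 + 0·160 + 0·82 + (-1)·(36) + (-1)·(71) + (0)·(-126) + (-4)·(-35) = 20
  c_3 = (-1)·(13) + 0·3 + 0·160 + 0·82 + (-1)·(36) + 0·71 + (0)·(-126) + (-2)·(-35) = 21
  c_4 = 3·13 + 1·3 + (-2)·(160) + 1·82 + 1·36 + 3·71 + (-1)·(-126) + (5)·(-35) = 4
  c_5 = (-8)·(13) + (-2)·(3) + 3·160 + (-2)·(82) + (-2)·(36) + (-4)·(71) + (2)·(-126) + (-12)·(-35) = 18
  c_6 = 0·13 + 1·3 + 2·160 + 0·82 + 1·36 + (-4)·(71) + (0)·(-126) + (2)·(-35) = 5
  c_7 = (-2)·(13) + (-1)·(3) + 0·160 + 0·82 + (-4)·(36) + (-1)·(71) + (1)·(-126) + (-11)·(-35) = 15
  c_8 = 3·13 + 1·3 + (-2)·(160) + 1·82 + 0·36 + 2·71 + (-1)·(-126) + (2)·(-35) = 2
Writing each c_i in base p = 5:
  c_1 = 19 = 4·5^0 + 3·5^1
  c_2 = 20 = 0·5^0 + 4·5^1
  c_3 = 21 = 1·5^0 + 4·5^1
  c_4 = 4 = 4·5^0
  c_5 = 18 = 3·5^0 + 3·5^1
  c_6 = 5 = 0·5^0 + 1·5^1
  c_7 = 15 = 0·5^0 + 3·5^1
  c_8 = 2 = 2·5^0
Factor λ_0 = (4, 0, 1, 4, 3, 0, 0, 2)
Factor λ_1 = (3, 4, 4, 0, 3, 1, 3, 0)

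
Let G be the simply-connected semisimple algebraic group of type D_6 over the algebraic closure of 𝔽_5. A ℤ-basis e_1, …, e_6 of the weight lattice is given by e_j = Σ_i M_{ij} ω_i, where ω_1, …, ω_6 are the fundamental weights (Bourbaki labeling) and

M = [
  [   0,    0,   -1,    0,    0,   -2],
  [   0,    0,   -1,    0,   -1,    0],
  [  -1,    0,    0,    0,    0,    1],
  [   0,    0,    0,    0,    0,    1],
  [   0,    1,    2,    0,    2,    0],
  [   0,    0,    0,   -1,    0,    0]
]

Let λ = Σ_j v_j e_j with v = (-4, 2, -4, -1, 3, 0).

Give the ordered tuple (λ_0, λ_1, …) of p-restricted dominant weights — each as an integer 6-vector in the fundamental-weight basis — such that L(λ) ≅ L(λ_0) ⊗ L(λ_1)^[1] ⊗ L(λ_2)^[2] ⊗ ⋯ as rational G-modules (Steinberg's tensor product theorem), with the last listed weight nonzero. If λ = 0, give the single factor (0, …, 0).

Compute c_i = Σ_j M_{ij} v_j with v = (-4, 2, -4, -1, 3, 0):
  c_1 = (0)·(-4) + 0·2 + (-1)·(-4) + (0)·(-1) + 0·3 + (-2)·(0) = 4
  c_2 = (0)·(-4) + 0·2 + (-1)·(-4) + (0)·(-1) + (-1)·(3) + 0·0 = 1
  c_3 = (-1)·(-4) + 0·2 + (0)·(-4) + (0)·(-1) + 0·3 + 1·0 = 4
  c_4 = (0)·(-4) + 0·2 + (0)·(-4) + (0)·(-1) + 0·3 + 1·0 = 0
  c_5 = (0)·(-4) + 1·2 + (2)·(-4) + (0)·(-1) + 2·3 + 0·0 = 0
  c_6 = (0)·(-4) + 0·2 + (0)·(-4) + (-1)·(-1) + 0·3 + 0·0 = 1
Expand coordinatewise in base 5:
  c_1 = 4 = 4·5^0
  c_2 = 1 = 1·5^0
  c_3 = 4 = 4·5^0
  c_4 = 0
  c_5 = 0
  c_6 = 1 = 1·5^0
λ_0 = (4, 1, 4, 0, 0, 1)

((4, 1, 4, 0, 0, 1),)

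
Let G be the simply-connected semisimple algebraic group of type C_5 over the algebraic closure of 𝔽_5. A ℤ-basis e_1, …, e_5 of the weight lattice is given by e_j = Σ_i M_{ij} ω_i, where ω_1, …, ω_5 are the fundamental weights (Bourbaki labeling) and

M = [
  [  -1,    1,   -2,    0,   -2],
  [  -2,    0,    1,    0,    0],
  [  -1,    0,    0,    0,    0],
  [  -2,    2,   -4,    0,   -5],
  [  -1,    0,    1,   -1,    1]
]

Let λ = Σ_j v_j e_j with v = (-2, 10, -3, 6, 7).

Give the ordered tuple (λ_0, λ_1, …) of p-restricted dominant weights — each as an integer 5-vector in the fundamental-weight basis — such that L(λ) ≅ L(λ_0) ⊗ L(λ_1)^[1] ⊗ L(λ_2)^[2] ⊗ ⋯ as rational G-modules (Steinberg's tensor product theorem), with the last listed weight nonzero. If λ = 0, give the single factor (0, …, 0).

In the fundamental-weight basis, λ has coordinates c = M·v (v = (-2, 10, -3, 6, 7)):
  c_1 = (-1)·(-2) + 1·10 + (-2)·(-3) + 0·6 + (-2)·(7) = 4
  c_2 = (-2)·(-2) + 0·10 + (1)·(-3) + 0·6 + 0·7 = 1
  c_3 = (-1)·(-2) + 0·10 + (0)·(-3) + 0·6 + 0·7 = 2
  c_4 = (-2)·(-2) + 2·10 + (-4)·(-3) + 0·6 + (-5)·(7) = 1
  c_5 = (-1)·(-2) + 0·10 + (1)·(-3) + (-1)·(6) + 1·7 = 0
p = 5; digits c_i = Σ_j d_{ij}·5^j, 0 ≤ d_{ij} < 5:
  c_1 = 4 = 4·5^0
  c_2 = 1 = 1·5^0
  c_3 = 2 = 2·5^0
  c_4 = 1 = 1·5^0
  c_5 = 0
λ_0 = (4, 1, 2, 1, 0)

((4, 1, 2, 1, 0),)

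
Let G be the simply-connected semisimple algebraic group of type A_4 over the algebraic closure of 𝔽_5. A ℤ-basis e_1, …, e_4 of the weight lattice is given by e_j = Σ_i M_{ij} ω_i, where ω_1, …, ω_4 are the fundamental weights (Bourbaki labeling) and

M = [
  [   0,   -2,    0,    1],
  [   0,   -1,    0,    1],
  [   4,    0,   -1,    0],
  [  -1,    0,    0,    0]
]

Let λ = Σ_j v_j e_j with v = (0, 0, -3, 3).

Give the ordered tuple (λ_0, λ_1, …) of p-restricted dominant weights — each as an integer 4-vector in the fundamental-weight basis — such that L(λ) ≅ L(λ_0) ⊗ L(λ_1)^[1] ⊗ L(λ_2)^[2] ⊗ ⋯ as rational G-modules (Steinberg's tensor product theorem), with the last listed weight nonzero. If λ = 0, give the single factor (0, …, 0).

((3, 3, 3, 0),)

Converting to the ω-basis (c_i = row i of M dotted with v = (0, 0, -3, 3)):
  c_1 = (0)·(0) + (-2)·(0) + (0)·(-3) + (1)·(3) = 3
  c_2 = (0)·(0) + (-1)·(0) + (0)·(-3) + (1)·(3) = 3
  c_3 = (4)·(0) + (0)·(0) + (-1)·(-3) + (0)·(3) = 3
  c_4 = (-1)·(0) + (0)·(0) + (0)·(-3) + (0)·(3) = 0
p = 5; digits c_i = Σ_j d_{ij}·5^j, 0 ≤ d_{ij} < 5:
  c_1 = 3 = 3·5^0
  c_2 = 3 = 3·5^0
  c_3 = 3 = 3·5^0
  c_4 = 0
Factor λ_0 = (3, 3, 3, 0)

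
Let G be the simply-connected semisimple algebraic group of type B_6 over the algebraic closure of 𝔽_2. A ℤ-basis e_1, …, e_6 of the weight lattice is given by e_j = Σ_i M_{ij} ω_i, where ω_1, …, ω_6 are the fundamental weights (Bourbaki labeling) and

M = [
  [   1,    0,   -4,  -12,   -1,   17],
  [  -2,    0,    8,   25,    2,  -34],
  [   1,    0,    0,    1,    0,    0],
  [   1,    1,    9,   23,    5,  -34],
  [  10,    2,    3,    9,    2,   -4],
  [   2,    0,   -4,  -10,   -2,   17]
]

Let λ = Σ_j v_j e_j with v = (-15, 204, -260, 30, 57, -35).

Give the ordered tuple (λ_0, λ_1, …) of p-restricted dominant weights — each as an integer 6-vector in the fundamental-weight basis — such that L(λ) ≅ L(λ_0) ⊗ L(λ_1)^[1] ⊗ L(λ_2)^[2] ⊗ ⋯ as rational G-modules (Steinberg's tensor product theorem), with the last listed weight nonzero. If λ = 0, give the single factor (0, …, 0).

((1, 0, 1, 0, 0, 1), (0, 0, 1, 1, 1, 0), (1, 1, 1, 1, 0, 0), (1, 0, 1, 1, 0, 0))

Change of basis e → ω: c = M·v where v = (-15, 204, -260, 30, 57, -35):
  c_1 = 1*-15 + 0*204 + -4*-260 + -12*30 + -1*57 + 17*-35 = 13
  c_2 = -2*-15 + 0*204 + 8*-260 + 25*30 + 2*57 + -34*-35 = 4
  c_3 = 1*-15 + 0*204 + 0*-260 + 1*30 + 0*57 + 0*-35 = 15
  c_4 = 1*-15 + 1*204 + 9*-260 + 23*30 + 5*57 + -34*-35 = 14
  c_5 = 10*-15 + 2*204 + 3*-260 + 9*30 + 2*57 + -4*-35 = 2
  c_6 = 2*-15 + 0*204 + -4*-260 + -10*30 + -2*57 + 17*-35 = 1
Expand coordinatewise in base 2:
  c_1 = 13 = 1·2^0 + 0·2^1 + 1·2^2 + 1·2^3
  c_2 = 4 = 0·2^0 + 0·2^1 + 1·2^2
  c_3 = 15 = 1·2^0 + 1·2^1 + 1·2^2 + 1·2^3
  c_4 = 14 = 0·2^0 + 1·2^1 + 1·2^2 + 1·2^3
  c_5 = 2 = 0·2^0 + 1·2^1
  c_6 = 1 = 1·2^0
p-restricted factor λ_0 = (1, 0, 1, 0, 0, 1)
p-restricted factor λ_1 = (0, 0, 1, 1, 1, 0)
p-restricted factor λ_2 = (1, 1, 1, 1, 0, 0)
p-restricted factor λ_3 = (1, 0, 1, 1, 0, 0)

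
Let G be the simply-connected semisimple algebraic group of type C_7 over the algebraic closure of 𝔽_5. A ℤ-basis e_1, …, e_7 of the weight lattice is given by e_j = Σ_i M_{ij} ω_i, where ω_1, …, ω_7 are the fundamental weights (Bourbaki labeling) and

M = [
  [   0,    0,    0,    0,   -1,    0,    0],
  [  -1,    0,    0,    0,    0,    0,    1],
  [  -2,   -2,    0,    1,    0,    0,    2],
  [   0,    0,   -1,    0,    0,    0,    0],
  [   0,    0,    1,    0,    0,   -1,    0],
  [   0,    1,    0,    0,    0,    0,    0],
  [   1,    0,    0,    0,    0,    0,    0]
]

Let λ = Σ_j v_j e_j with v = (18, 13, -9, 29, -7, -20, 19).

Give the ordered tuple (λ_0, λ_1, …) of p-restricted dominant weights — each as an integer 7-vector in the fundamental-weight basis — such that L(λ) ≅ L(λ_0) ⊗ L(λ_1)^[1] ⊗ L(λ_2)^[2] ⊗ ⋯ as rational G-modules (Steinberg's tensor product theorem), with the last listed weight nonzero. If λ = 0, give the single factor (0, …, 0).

Converting to the ω-basis (c_i = row i of M dotted with v = (18, 13, -9, 29, -7, -20, 19)):
  c_1 = 0*18 + 0*13 + 0*-9 + 0*29 + -1*-7 + 0*-20 + 0*19 = 7
  c_2 = -1*18 + 0*13 + 0*-9 + 0*29 + 0*-7 + 0*-20 + 1*19 = 1
  c_3 = -2*18 + -2*13 + 0*-9 + 1*29 + 0*-7 + 0*-20 + 2*19 = 5
  c_4 = 0*18 + 0*13 + -1*-9 + 0*29 + 0*-7 + 0*-20 + 0*19 = 9
  c_5 = 0*18 + 0*13 + 1*-9 + 0*29 + 0*-7 + -1*-20 + 0*19 = 11
  c_6 = 0*18 + 1*13 + 0*-9 + 0*29 + 0*-7 + 0*-20 + 0*19 = 13
  c_7 = 1*18 + 0*13 + 0*-9 + 0*29 + 0*-7 + 0*-20 + 0*19 = 18
Expand coordinatewise in base 5:
  c_1 = 7 = 2·5^0 + 1·5^1
  c_2 = 1 = 1·5^0
  c_3 = 5 = 0·5^0 + 1·5^1
  c_4 = 9 = 4·5^0 + 1·5^1
  c_5 = 11 = 1·5^0 + 2·5^1
  c_6 = 13 = 3·5^0 + 2·5^1
  c_7 = 18 = 3·5^0 + 3·5^1
λ_0 = (2, 1, 0, 4, 1, 3, 3)
λ_1 = (1, 0, 1, 1, 2, 2, 3)

((2, 1, 0, 4, 1, 3, 3), (1, 0, 1, 1, 2, 2, 3))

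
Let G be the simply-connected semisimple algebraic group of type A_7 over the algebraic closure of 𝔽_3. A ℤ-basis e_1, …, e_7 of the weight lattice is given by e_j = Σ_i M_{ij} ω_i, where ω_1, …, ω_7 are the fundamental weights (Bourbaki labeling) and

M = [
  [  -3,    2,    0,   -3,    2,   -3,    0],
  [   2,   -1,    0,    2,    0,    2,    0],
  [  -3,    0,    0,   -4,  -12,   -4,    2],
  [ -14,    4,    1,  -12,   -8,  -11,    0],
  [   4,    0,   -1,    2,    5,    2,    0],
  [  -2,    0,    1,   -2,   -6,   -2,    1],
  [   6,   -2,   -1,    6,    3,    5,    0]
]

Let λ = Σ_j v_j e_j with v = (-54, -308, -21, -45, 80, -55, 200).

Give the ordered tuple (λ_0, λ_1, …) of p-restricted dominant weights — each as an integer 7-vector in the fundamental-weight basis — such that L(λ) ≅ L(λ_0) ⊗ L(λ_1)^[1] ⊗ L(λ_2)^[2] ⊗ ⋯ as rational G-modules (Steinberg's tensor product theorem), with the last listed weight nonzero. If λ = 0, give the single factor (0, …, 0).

((0, 0, 2, 2, 2, 1, 2), (2, 0, 0, 2, 1, 2, 2))

Converting to the ω-basis (c_i = row i of M dotted with v = (-54, -308, -21, -45, 80, -55, 200)):
  c_1 = (-3)·(-54) + (2)·(-308) + (0)·(-21) + (-3)·(-45) + (2)·(80) + (-3)·(-55) + (0)·(200) = 6
  c_2 = (2)·(-54) + (-1)·(-308) + (0)·(-21) + (2)·(-45) + (0)·(80) + (2)·(-55) + (0)·(200) = 0
  c_3 = (-3)·(-54) + (0)·(-308) + (0)·(-21) + (-4)·(-45) + (-12)·(80) + (-4)·(-55) + (2)·(200) = 2
  c_4 = (-14)·(-54) + (4)·(-308) + (1)·(-21) + (-12)·(-45) + (-8)·(80) + (-11)·(-55) + (0)·(200) = 8
  c_5 = (4)·(-54) + (0)·(-308) + (-1)·(-21) + (2)·(-45) + (5)·(80) + (2)·(-55) + (0)·(200) = 5
  c_6 = (-2)·(-54) + (0)·(-308) + (1)·(-21) + (-2)·(-45) + (-6)·(80) + (-2)·(-55) + (1)·(200) = 7
  c_7 = (6)·(-54) + (-2)·(-308) + (-1)·(-21) + (6)·(-45) + (3)·(80) + (5)·(-55) + (0)·(200) = 8
p = 3; digits c_i = Σ_j d_{ij}·3^j, 0 ≤ d_{ij} < 3:
  c_1 = 6 = 0·3^0 + 2·3^1
  c_2 = 0
  c_3 = 2 = 2·3^0
  c_4 = 8 = 2·3^0 + 2·3^1
  c_5 = 5 = 2·3^0 + 1·3^1
  c_6 = 7 = 1·3^0 + 2·3^1
  c_7 = 8 = 2·3^0 + 2·3^1
Factor λ_0 = (0, 0, 2, 2, 2, 1, 2)
Factor λ_1 = (2, 0, 0, 2, 1, 2, 2)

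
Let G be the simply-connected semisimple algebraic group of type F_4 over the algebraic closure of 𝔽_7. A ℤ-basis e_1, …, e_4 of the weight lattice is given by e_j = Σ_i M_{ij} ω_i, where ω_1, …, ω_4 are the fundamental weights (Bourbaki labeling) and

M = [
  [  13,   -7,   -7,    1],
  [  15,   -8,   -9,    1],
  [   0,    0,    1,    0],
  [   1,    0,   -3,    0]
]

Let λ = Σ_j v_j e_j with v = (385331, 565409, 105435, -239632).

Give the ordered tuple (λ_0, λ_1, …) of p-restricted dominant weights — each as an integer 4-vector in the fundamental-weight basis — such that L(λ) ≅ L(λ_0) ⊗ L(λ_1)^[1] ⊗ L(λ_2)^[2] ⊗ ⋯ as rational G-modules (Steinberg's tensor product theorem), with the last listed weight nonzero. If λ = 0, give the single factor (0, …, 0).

((4, 1, 1, 6), (2, 5, 5, 4), (0, 4, 2, 1), (5, 2, 6, 5), (2, 0, 1, 0), (4, 4, 6, 4))

Change of basis e → ω: c = M·v where v = (385331, 565409, 105435, -239632):
  c_1 = 13*385331 + -7*565409 + -7*105435 + 1*-239632 = 73763
  c_2 = 15*385331 + -8*565409 + -9*105435 + 1*-239632 = 68146
  c_3 = 0*385331 + 0*565409 + 1*105435 + 0*-239632 = 105435
  c_4 = 1*385331 + 0*565409 + -3*105435 + 0*-239632 = 69026
Writing each c_i in base p = 7:
  c_1 = 73763 = 4·7^0 + 2·7^1 + 0·7^2 + 5·7^3 + 2·7^4 + 4·7^5
  c_2 = 68146 = 1·7^0 + 5·7^1 + 4·7^2 + 2·7^3 + 0·7^4 + 4·7^5
  c_3 = 105435 = 1·7^0 + 5·7^1 + 2·7^2 + 6·7^3 + 1·7^4 + 6·7^5
  c_4 = 69026 = 6·7^0 + 4·7^1 + 1·7^2 + 5·7^3 + 0·7^4 + 4·7^5
p-restricted factor λ_0 = (4, 1, 1, 6)
p-restricted factor λ_1 = (2, 5, 5, 4)
p-restricted factor λ_2 = (0, 4, 2, 1)
p-restricted factor λ_3 = (5, 2, 6, 5)
p-restricted factor λ_4 = (2, 0, 1, 0)
p-restricted factor λ_5 = (4, 4, 6, 4)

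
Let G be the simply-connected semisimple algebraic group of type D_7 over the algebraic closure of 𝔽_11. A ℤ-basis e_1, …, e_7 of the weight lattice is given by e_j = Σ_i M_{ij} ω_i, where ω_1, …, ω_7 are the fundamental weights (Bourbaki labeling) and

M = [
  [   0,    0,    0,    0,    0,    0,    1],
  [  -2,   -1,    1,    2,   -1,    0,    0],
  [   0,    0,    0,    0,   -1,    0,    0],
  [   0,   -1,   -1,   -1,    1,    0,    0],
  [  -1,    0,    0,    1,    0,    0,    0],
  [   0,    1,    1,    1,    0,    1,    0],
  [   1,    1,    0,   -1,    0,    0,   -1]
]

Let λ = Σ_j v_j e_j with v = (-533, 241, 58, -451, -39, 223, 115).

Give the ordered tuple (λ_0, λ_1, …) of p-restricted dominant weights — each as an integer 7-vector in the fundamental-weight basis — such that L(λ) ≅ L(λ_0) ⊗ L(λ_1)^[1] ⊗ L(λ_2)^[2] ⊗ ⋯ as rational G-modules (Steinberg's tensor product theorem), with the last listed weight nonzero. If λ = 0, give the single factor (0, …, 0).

Change of basis e → ω: c = M·v where v = (-533, 241, 58, -451, -39, 223, 115):
  c_1 = (0)·(-533) + (0)·(241) + (0)·(58) + (0)·(-451) + (0)·(-39) + (0)·(223) + (1)·(115) = 115
  c_2 = (-2)·(-533) + (-1)·(241) + (1)·(58) + (2)·(-451) + (-1)·(-39) + (0)·(223) + (0)·(115) = 20
  c_3 = (0)·(-533) + (0)·(241) + (0)·(58) + (0)·(-451) + (-1)·(-39) + (0)·(223) + (0)·(115) = 39
  c_4 = (0)·(-533) + (-1)·(241) + (-1)·(58) + (-1)·(-451) + (1)·(-39) + (0)·(223) + (0)·(115) = 113
  c_5 = (-1)·(-533) + (0)·(241) + (0)·(58) + (1)·(-451) + (0)·(-39) + (0)·(223) + (0)·(115) = 82
  c_6 = (0)·(-533) + (1)·(241) + (1)·(58) + (1)·(-451) + (0)·(-39) + (1)·(223) + (0)·(115) = 71
  c_7 = (1)·(-533) + (1)·(241) + (0)·(58) + (-1)·(-451) + (0)·(-39) + (0)·(223) + (-1)·(115) = 44
Expand coordinatewise in base 11:
  c_1 = 115 = 5·11^0 + 10·11^1
  c_2 = 20 = 9·11^0 + 1·11^1
  c_3 = 39 = 6·11^0 + 3·11^1
  c_4 = 113 = 3·11^0 + 10·11^1
  c_5 = 82 = 5·11^0 + 7·11^1
  c_6 = 71 = 5·11^0 + 6·11^1
  c_7 = 44 = 0·11^0 + 4·11^1
λ_0 = (5, 9, 6, 3, 5, 5, 0)
λ_1 = (10, 1, 3, 10, 7, 6, 4)

((5, 9, 6, 3, 5, 5, 0), (10, 1, 3, 10, 7, 6, 4))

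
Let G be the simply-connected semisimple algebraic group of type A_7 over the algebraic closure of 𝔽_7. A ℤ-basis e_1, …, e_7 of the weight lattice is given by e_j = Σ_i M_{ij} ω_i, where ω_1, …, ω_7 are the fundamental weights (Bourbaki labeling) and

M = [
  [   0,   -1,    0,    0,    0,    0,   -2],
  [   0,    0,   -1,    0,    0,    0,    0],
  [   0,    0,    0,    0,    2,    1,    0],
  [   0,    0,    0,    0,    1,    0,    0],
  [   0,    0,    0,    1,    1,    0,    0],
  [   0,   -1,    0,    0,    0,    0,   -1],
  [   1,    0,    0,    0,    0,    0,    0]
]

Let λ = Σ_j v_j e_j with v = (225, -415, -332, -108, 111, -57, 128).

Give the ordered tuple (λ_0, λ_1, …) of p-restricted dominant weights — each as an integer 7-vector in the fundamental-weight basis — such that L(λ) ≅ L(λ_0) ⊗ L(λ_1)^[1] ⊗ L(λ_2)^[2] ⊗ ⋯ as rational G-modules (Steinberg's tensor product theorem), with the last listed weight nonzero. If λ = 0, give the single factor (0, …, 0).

((5, 3, 4, 6, 3, 0, 1), (1, 5, 2, 1, 0, 6, 4), (3, 6, 3, 2, 0, 5, 4))

Converting to the ω-basis (c_i = row i of M dotted with v = (225, -415, -332, -108, 111, -57, 128)):
  c_1 = (0)·(225) + (-1)·(-415) + (0)·(-332) + (0)·(-108) + (0)·(111) + (0)·(-57) + (-2)·(128) = 159
  c_2 = (0)·(225) + (0)·(-415) + (-1)·(-332) + (0)·(-108) + (0)·(111) + (0)·(-57) + (0)·(128) = 332
  c_3 = (0)·(225) + (0)·(-415) + (0)·(-332) + (0)·(-108) + (2)·(111) + (1)·(-57) + (0)·(128) = 165
  c_4 = (0)·(225) + (0)·(-415) + (0)·(-332) + (0)·(-108) + (1)·(111) + (0)·(-57) + (0)·(128) = 111
  c_5 = (0)·(225) + (0)·(-415) + (0)·(-332) + (1)·(-108) + (1)·(111) + (0)·(-57) + (0)·(128) = 3
  c_6 = (0)·(225) + (-1)·(-415) + (0)·(-332) + (0)·(-108) + (0)·(111) + (0)·(-57) + (-1)·(128) = 287
  c_7 = (1)·(225) + (0)·(-415) + (0)·(-332) + (0)·(-108) + (0)·(111) + (0)·(-57) + (0)·(128) = 225
Base-7 expansion of each c_i:
  c_1 = 159 = 5·7^0 + 1·7^1 + 3·7^2
  c_2 = 332 = 3·7^0 + 5·7^1 + 6·7^2
  c_3 = 165 = 4·7^0 + 2·7^1 + 3·7^2
  c_4 = 111 = 6·7^0 + 1·7^1 + 2·7^2
  c_5 = 3 = 3·7^0
  c_6 = 287 = 0·7^0 + 6·7^1 + 5·7^2
  c_7 = 225 = 1·7^0 + 4·7^1 + 4·7^2
p-restricted factor λ_0 = (5, 3, 4, 6, 3, 0, 1)
p-restricted factor λ_1 = (1, 5, 2, 1, 0, 6, 4)
p-restricted factor λ_2 = (3, 6, 3, 2, 0, 5, 4)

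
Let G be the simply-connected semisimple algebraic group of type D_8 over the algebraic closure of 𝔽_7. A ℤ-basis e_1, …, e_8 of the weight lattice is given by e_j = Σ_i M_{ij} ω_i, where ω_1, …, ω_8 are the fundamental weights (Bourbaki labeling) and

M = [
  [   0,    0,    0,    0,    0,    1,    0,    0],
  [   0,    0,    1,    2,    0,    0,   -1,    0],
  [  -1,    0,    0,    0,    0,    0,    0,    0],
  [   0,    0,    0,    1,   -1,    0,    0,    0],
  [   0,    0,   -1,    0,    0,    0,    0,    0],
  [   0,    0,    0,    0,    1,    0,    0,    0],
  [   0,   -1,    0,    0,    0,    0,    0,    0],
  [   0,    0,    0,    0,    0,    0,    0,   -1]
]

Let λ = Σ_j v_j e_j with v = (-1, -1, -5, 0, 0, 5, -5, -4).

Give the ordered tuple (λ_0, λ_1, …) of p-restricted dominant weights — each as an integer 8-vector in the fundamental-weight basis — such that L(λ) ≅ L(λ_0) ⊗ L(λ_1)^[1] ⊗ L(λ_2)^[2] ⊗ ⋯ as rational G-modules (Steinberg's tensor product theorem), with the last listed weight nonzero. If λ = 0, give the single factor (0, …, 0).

((5, 0, 1, 0, 5, 0, 1, 4),)

Converting to the ω-basis (c_i = row i of M dotted with v = (-1, -1, -5, 0, 0, 5, -5, -4)):
  c_1 = (0)·(-1) + (0)·(-1) + (0)·(-5) + 0·0 + 0·0 + 1·5 + (0)·(-5) + (0)·(-4) = 5
  c_2 = (0)·(-1) + (0)·(-1) + (1)·(-5) + 2·0 + 0·0 + 0·5 + (-1)·(-5) + (0)·(-4) = 0
  c_3 = (-1)·(-1) + (0)·(-1) + (0)·(-5) + 0·0 + 0·0 + 0·5 + (0)·(-5) + (0)·(-4) = 1
  c_4 = (0)·(-1) + (0)·(-1) + (0)·(-5) + 1·0 + (-1)·(0) + 0·5 + (0)·(-5) + (0)·(-4) = 0
  c_5 = (0)·(-1) + (0)·(-1) + (-1)·(-5) + 0·0 + 0·0 + 0·5 + (0)·(-5) + (0)·(-4) = 5
  c_6 = (0)·(-1) + (0)·(-1) + (0)·(-5) + 0·0 + 1·0 + 0·5 + (0)·(-5) + (0)·(-4) = 0
  c_7 = (0)·(-1) + (-1)·(-1) + (0)·(-5) + 0·0 + 0·0 + 0·5 + (0)·(-5) + (0)·(-4) = 1
  c_8 = (0)·(-1) + (0)·(-1) + (0)·(-5) + 0·0 + 0·0 + 0·5 + (0)·(-5) + (-1)·(-4) = 4
p = 7; digits c_i = Σ_j d_{ij}·7^j, 0 ≤ d_{ij} < 7:
  c_1 = 5 = 5·7^0
  c_2 = 0
  c_3 = 1 = 1·7^0
  c_4 = 0
  c_5 = 5 = 5·7^0
  c_6 = 0
  c_7 = 1 = 1·7^0
  c_8 = 4 = 4·7^0
Factor λ_0 = (5, 0, 1, 0, 5, 0, 1, 4)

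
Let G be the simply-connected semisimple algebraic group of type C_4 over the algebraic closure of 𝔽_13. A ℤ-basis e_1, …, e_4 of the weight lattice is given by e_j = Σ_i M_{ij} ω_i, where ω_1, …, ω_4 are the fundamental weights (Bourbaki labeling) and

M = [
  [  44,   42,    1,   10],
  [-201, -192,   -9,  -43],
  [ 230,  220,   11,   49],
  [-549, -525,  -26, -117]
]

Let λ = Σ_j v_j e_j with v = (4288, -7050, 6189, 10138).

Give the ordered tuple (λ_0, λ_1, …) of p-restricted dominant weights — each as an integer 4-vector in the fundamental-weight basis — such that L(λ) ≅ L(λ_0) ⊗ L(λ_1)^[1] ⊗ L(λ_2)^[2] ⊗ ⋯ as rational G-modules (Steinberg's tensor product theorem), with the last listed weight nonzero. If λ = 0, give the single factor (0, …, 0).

ω-coordinates c = M·v, v = (4288, -7050, 6189, 10138):
  c_1 = (44)·(4288) + (42)·(-7050) + (1)·(6189) + (10)·(10138) = 141
  c_2 = (-201)·(4288) + (-192)·(-7050) + (-9)·(6189) + (-43)·(10138) = 77
  c_3 = (230)·(4288) + (220)·(-7050) + (11)·(6189) + (49)·(10138) = 81
  c_4 = (-549)·(4288) + (-525)·(-7050) + (-26)·(6189) + (-117)·(10138) = 78
Writing each c_i in base p = 13:
  c_1 = 141 = 11·13^0 + 10·13^1
  c_2 = 77 = 12·13^0 + 5·13^1
  c_3 = 81 = 3·13^0 + 6·13^1
  c_4 = 78 = 0·13^0 + 6·13^1
λ_0 = (11, 12, 3, 0)
λ_1 = (10, 5, 6, 6)

((11, 12, 3, 0), (10, 5, 6, 6))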